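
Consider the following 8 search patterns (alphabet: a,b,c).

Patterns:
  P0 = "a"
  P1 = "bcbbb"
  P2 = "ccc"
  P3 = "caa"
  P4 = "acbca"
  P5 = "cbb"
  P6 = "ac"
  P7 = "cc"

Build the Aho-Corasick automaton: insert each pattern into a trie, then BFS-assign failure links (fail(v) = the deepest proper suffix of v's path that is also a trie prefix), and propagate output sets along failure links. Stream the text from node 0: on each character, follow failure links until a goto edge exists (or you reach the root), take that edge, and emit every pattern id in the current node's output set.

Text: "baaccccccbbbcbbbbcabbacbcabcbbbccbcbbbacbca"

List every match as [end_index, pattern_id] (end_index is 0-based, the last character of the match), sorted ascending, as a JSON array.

Construct AC machine:
Trie nodes:
  n0 'ε': a→1 b→2 c→7
  n1 'a': c→12  ←P0
  n2 'b': c→3
  n3 'bc': b→4
  n4 'bcb': b→5
  n5 'bcbb': b→6
  n6 'bcbbb': ·  ←P1
  n7 'c': a→10 b→16 c→8
  n8 'cc': c→9  ←P7
  n9 'ccc': ·  ←P2
  n10 'ca': a→11
  n11 'caa': ·  ←P3
  n12 'ac': b→13  ←P6
  n13 'acb': c→14
  n14 'acbc': a→15
  n15 'acbca': ·  ←P4
  n16 'cb': b→17
  n17 'cbb': ·  ←P5

Failure links (BFS by depth):
  n1('a'): parent n0 fail=0; on 'a' 0 → fail=0;  out {0}∪∅={0}
  n2('b'): parent n0 fail=0; on 'b' 0 → fail=0;  out ∅∪∅=∅
  n7('c'): parent n0 fail=0; on 'c' 0 → fail=0;  out ∅∪∅=∅
  n3('bc'): parent n2 fail=0; on 'c' 0 → fail=7;  out ∅∪∅=∅
  n8('cc'): parent n7 fail=0; on 'c' 0 → fail=7;  out {7}∪∅={7}
  n10('ca'): parent n7 fail=0; on 'a' 0 → fail=1;  out ∅∪{0}={0}
  n12('ac'): parent n1 fail=0; on 'c' 0 → fail=7;  out {6}∪∅={6}
  n16('cb'): parent n7 fail=0; on 'b' 0 → fail=2;  out ∅∪∅=∅
  n4('bcb'): parent n3 fail=7; on 'b' 7 → fail=16;  out ∅∪∅=∅
  n9('ccc'): parent n8 fail=7; on 'c' 7 → fail=8;  out {2}∪{7}={2,7}
  n11('caa'): parent n10 fail=1; on 'a' 1→0 → fail=1;  out {3}∪{0}={0,3}
  n13('acb'): parent n12 fail=7; on 'b' 7 → fail=16;  out ∅∪∅=∅
  n17('cbb'): parent n16 fail=2; on 'b' 2→0 → fail=2;  out {5}∪∅={5}
  n5('bcbb'): parent n4 fail=16; on 'b' 16 → fail=17;  out ∅∪{5}={5}
  n14('acbc'): parent n13 fail=16; on 'c' 16→2 → fail=3;  out ∅∪∅=∅
  n6('bcbbb'): parent n5 fail=17; on 'b' 17→2→0 → fail=2;  out {1}∪∅={1}
  n15('acbca'): parent n14 fail=3; on 'a' 3→7 → fail=10;  out {4}∪{0}={0,4}

Text stream:
i=0 'b': node 0→2
i=1 'a': node 2→1 (via fail)  emit P0@[1:1]
i=2 'a': node 1→1 (via fail)  emit P0@[2:2]
i=3 'c': node 1→12  emit P6@[2:3]
i=4 'c': node 12→8 (via fail)  emit P7@[3:4]
i=5 'c': node 8→9  emit P2@[3:5],P7@[4:5]
i=6 'c': node 9→9 (via fail)  emit P2@[4:6],P7@[5:6]
i=7 'c': node 9→9 (via fail)  emit P2@[5:7],P7@[6:7]
i=8 'c': node 9→9 (via fail)  emit P2@[6:8],P7@[7:8]
i=9 'b': node 9→16 (via fail)
i=10 'b': node 16→17  emit P5@[8:10]
i=11 'b': node 17→2 (via fail)
i=12 'c': node 2→3
i=13 'b': node 3→4
i=14 'b': node 4→5  emit P5@[12:14]
i=15 'b': node 5→6  emit P1@[11:15]
i=16 'b': node 6→2 (via fail)
i=17 'c': node 2→3
i=18 'a': node 3→10 (via fail)  emit P0@[18:18]
i=19 'b': node 10→2 (via fail)
i=20 'b': node 2→2 (via fail)
i=21 'a': node 2→1 (via fail)  emit P0@[21:21]
i=22 'c': node 1→12  emit P6@[21:22]
i=23 'b': node 12→13
i=24 'c': node 13→14
i=25 'a': node 14→15  emit P0@[25:25],P4@[21:25]
i=26 'b': node 15→2 (via fail)
i=27 'c': node 2→3
i=28 'b': node 3→4
i=29 'b': node 4→5  emit P5@[27:29]
i=30 'b': node 5→6  emit P1@[26:30]
i=31 'c': node 6→3 (via fail)
i=32 'c': node 3→8 (via fail)  emit P7@[31:32]
i=33 'b': node 8→16 (via fail)
i=34 'c': node 16→3 (via fail)
i=35 'b': node 3→4
i=36 'b': node 4→5  emit P5@[34:36]
i=37 'b': node 5→6  emit P1@[33:37]
i=38 'a': node 6→1 (via fail)  emit P0@[38:38]
i=39 'c': node 1→12  emit P6@[38:39]
i=40 'b': node 12→13
i=41 'c': node 13→14
i=42 'a': node 14→15  emit P0@[42:42],P4@[38:42]

All matches (sorted): [[1,0],[2,0],[3,6],[4,7],[5,2],[5,7],[6,2],[6,7],[7,2],[7,7],[8,2],[8,7],[10,5],[14,5],[15,1],[18,0],[21,0],[22,6],[25,0],[25,4],[29,5],[30,1],[32,7],[36,5],[37,1],[38,0],[39,6],[42,0],[42,4]]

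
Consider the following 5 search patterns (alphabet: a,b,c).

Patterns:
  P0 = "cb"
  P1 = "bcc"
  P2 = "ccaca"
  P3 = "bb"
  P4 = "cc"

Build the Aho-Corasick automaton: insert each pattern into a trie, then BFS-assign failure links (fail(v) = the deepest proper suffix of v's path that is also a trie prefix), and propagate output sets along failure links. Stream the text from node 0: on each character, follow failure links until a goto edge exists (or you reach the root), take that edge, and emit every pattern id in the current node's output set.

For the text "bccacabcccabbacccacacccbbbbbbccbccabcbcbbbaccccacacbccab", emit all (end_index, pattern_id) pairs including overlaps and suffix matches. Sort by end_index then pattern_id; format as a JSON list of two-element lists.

Construct AC machine:
Trie nodes:
  n0 'ε': b→3 c→1
  n1 'c': b→2 c→6
  n2 'cb': ·  ←P0
  n3 'b': b→10 c→4
  n4 'bc': c→5
  n5 'bcc': ·  ←P1
  n6 'cc': a→7  ←P4
  n7 'cca': c→8
  n8 'ccac': a→9
  n9 'ccaca': ·  ←P2
  n10 'bb': ·  ←P3

BFS fail/out derivation:
  n1('c'): parent n0 fail=0; on 'c' 0 → fail=0;  out ∅∪∅=∅
  n3('b'): parent n0 fail=0; on 'b' 0 → fail=0;  out ∅∪∅=∅
  n2('cb'): parent n1 fail=0; on 'b' 0 → fail=3;  out {0}∪∅={0}
  n4('bc'): parent n3 fail=0; on 'c' 0 → fail=1;  out ∅∪∅=∅
  n6('cc'): parent n1 fail=0; on 'c' 0 → fail=1;  out {4}∪∅={4}
  n10('bb'): parent n3 fail=0; on 'b' 0 → fail=3;  out {3}∪∅={3}
  n5('bcc'): parent n4 fail=1; on 'c' 1 → fail=6;  out {1}∪{4}={1,4}
  n7('cca'): parent n6 fail=1; on 'a' 1→0 → fail=0;  out ∅∪∅=∅
  n8('ccac'): parent n7 fail=0; on 'c' 0 → fail=1;  out ∅∪∅=∅
  n9('ccaca'): parent n8 fail=1; on 'a' 1→0 → fail=0;  out {2}∪∅={2}

Scan:
[0] read 'b'  n0⇒n3
[1] read 'c'  n3⇒n4
[2] read 'c'  n4⇒n5  emit P1@[0:2],P4@[1:2]
[3] read 'a'  n5⇒n7 (via fail)
[4] read 'c'  n7⇒n8
[5] read 'a'  n8⇒n9  emit P2@[1:5]
[6] read 'b'  n9⇒n3 (via fail)
[7] read 'c'  n3⇒n4
[8] read 'c'  n4⇒n5  emit P1@[6:8],P4@[7:8]
[9] read 'c'  n5⇒n6 (via fail)  emit P4@[8:9]
[10] read 'a'  n6⇒n7
[11] read 'b'  n7⇒n3 (via fail)
[12] read 'b'  n3⇒n10  emit P3@[11:12]
[13] read 'a'  n10⇒n0 (via fail)
[14] read 'c'  n0⇒n1
[15] read 'c'  n1⇒n6  emit P4@[14:15]
[16] read 'c'  n6⇒n6 (via fail)  emit P4@[15:16]
[17] read 'a'  n6⇒n7
[18] read 'c'  n7⇒n8
[19] read 'a'  n8⇒n9  emit P2@[15:19]
[20] read 'c'  n9⇒n1 (via fail)
[21] read 'c'  n1⇒n6  emit P4@[20:21]
[22] read 'c'  n6⇒n6 (via fail)  emit P4@[21:22]
[23] read 'b'  n6⇒n2 (via fail)  emit P0@[22:23]
[24] read 'b'  n2⇒n10 (via fail)  emit P3@[23:24]
[25] read 'b'  n10⇒n10 (via fail)  emit P3@[24:25]
[26] read 'b'  n10⇒n10 (via fail)  emit P3@[25:26]
[27] read 'b'  n10⇒n10 (via fail)  emit P3@[26:27]
[28] read 'b'  n10⇒n10 (via fail)  emit P3@[27:28]
[29] read 'c'  n10⇒n4 (via fail)
[30] read 'c'  n4⇒n5  emit P1@[28:30],P4@[29:30]
[31] read 'b'  n5⇒n2 (via fail)  emit P0@[30:31]
[32] read 'c'  n2⇒n4 (via fail)
[33] read 'c'  n4⇒n5  emit P1@[31:33],P4@[32:33]
[34] read 'a'  n5⇒n7 (via fail)
[35] read 'b'  n7⇒n3 (via fail)
[36] read 'c'  n3⇒n4
[37] read 'b'  n4⇒n2 (via fail)  emit P0@[36:37]
[38] read 'c'  n2⇒n4 (via fail)
[39] read 'b'  n4⇒n2 (via fail)  emit P0@[38:39]
[40] read 'b'  n2⇒n10 (via fail)  emit P3@[39:40]
[41] read 'b'  n10⇒n10 (via fail)  emit P3@[40:41]
[42] read 'a'  n10⇒n0 (via fail)
[43] read 'c'  n0⇒n1
[44] read 'c'  n1⇒n6  emit P4@[43:44]
[45] read 'c'  n6⇒n6 (via fail)  emit P4@[44:45]
[46] read 'c'  n6⇒n6 (via fail)  emit P4@[45:46]
[47] read 'a'  n6⇒n7
[48] read 'c'  n7⇒n8
[49] read 'a'  n8⇒n9  emit P2@[45:49]
[50] read 'c'  n9⇒n1 (via fail)
[51] read 'b'  n1⇒n2  emit P0@[50:51]
[52] read 'c'  n2⇒n4 (via fail)
[53] read 'c'  n4⇒n5  emit P1@[51:53],P4@[52:53]
[54] read 'a'  n5⇒n7 (via fail)
[55] read 'b'  n7⇒n3 (via fail)

All matches (sorted): [[2,1],[2,4],[5,2],[8,1],[8,4],[9,4],[12,3],[15,4],[16,4],[19,2],[21,4],[22,4],[23,0],[24,3],[25,3],[26,3],[27,3],[28,3],[30,1],[30,4],[31,0],[33,1],[33,4],[37,0],[39,0],[40,3],[41,3],[44,4],[45,4],[46,4],[49,2],[51,0],[53,1],[53,4]]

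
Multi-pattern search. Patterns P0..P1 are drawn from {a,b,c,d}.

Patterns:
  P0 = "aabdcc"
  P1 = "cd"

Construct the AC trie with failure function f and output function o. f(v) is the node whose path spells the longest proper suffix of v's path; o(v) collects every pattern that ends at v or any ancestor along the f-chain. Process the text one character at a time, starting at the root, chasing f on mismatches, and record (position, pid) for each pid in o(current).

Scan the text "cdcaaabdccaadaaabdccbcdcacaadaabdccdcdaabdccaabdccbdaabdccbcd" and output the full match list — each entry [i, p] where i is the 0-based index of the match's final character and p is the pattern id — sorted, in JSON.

Build automaton:
Trie (insert patterns):
  0='ε' goto a→1 c→7
  1='a' goto a→2
  2='aa' goto b→3
  3='aab' goto d→4
  4='aabd' goto c→5
  5='aabdc' goto c→6
  6='aabdcc' goto ·  ←P0
  7='c' goto d→8
  8='cd' goto ·  ←P1

Failure links (BFS by depth):
  n1('a'): parent n0 fail=0; on 'a' 0 → fail=0;  out ∅∪∅=∅
  n7('c'): parent n0 fail=0; on 'c' 0 → fail=0;  out ∅∪∅=∅
  n2('aa'): parent n1 fail=0; on 'a' 0 → fail=1;  out ∅∪∅=∅
  n8('cd'): parent n7 fail=0; on 'd' 0 → fail=0;  out {1}∪∅={1}
  n3('aab'): parent n2 fail=1; on 'b' 1→0 → fail=0;  out ∅∪∅=∅
  n4('aabd'): parent n3 fail=0; on 'd' 0 → fail=0;  out ∅∪∅=∅
  n5('aabdc'): parent n4 fail=0; on 'c' 0 → fail=7;  out ∅∪∅=∅
  n6('aabdcc'): parent n5 fail=7; on 'c' 7→0 → fail=7;  out {0}∪∅={0}

Scan:
[0] read 'c'  n0⇒n7
[1] read 'd'  n7⇒n8  emit P1@[0:1]
[2] read 'c'  n8⇒n7 (via fail)
[3] read 'a'  n7⇒n1 (via fail)
[4] read 'a'  n1⇒n2
[5] read 'a'  n2⇒n2 (via fail)
[6] read 'b'  n2⇒n3
[7] read 'd'  n3⇒n4
[8] read 'c'  n4⇒n5
[9] read 'c'  n5⇒n6  emit P0@[4:9]
[10] read 'a'  n6⇒n1 (via fail)
[11] read 'a'  n1⇒n2
[12] read 'd'  n2⇒n0 (via fail)
[13] read 'a'  n0⇒n1
[14] read 'a'  n1⇒n2
[15] read 'a'  n2⇒n2 (via fail)
[16] read 'b'  n2⇒n3
[17] read 'd'  n3⇒n4
[18] read 'c'  n4⇒n5
[19] read 'c'  n5⇒n6  emit P0@[14:19]
[20] read 'b'  n6⇒n0 (via fail)
[21] read 'c'  n0⇒n7
[22] read 'd'  n7⇒n8  emit P1@[21:22]
[23] read 'c'  n8⇒n7 (via fail)
[24] read 'a'  n7⇒n1 (via fail)
[25] read 'c'  n1⇒n7 (via fail)
[26] read 'a'  n7⇒n1 (via fail)
[27] read 'a'  n1⇒n2
[28] read 'd'  n2⇒n0 (via fail)
[29] read 'a'  n0⇒n1
[30] read 'a'  n1⇒n2
[31] read 'b'  n2⇒n3
[32] read 'd'  n3⇒n4
[33] read 'c'  n4⇒n5
[34] read 'c'  n5⇒n6  emit P0@[29:34]
[35] read 'd'  n6⇒n8 (via fail)  emit P1@[34:35]
[36] read 'c'  n8⇒n7 (via fail)
[37] read 'd'  n7⇒n8  emit P1@[36:37]
[38] read 'a'  n8⇒n1 (via fail)
[39] read 'a'  n1⇒n2
[40] read 'b'  n2⇒n3
[41] read 'd'  n3⇒n4
[42] read 'c'  n4⇒n5
[43] read 'c'  n5⇒n6  emit P0@[38:43]
[44] read 'a'  n6⇒n1 (via fail)
[45] read 'a'  n1⇒n2
[46] read 'b'  n2⇒n3
[47] read 'd'  n3⇒n4
[48] read 'c'  n4⇒n5
[49] read 'c'  n5⇒n6  emit P0@[44:49]
[50] read 'b'  n6⇒n0 (via fail)
[51] read 'd'  n0⇒n0
[52] read 'a'  n0⇒n1
[53] read 'a'  n1⇒n2
[54] read 'b'  n2⇒n3
[55] read 'd'  n3⇒n4
[56] read 'c'  n4⇒n5
[57] read 'c'  n5⇒n6  emit P0@[52:57]
[58] read 'b'  n6⇒n0 (via fail)
[59] read 'c'  n0⇒n7
[60] read 'd'  n7⇒n8  emit P1@[59:60]

All matches (sorted): [[1,1],[9,0],[19,0],[22,1],[34,0],[35,1],[37,1],[43,0],[49,0],[57,0],[60,1]]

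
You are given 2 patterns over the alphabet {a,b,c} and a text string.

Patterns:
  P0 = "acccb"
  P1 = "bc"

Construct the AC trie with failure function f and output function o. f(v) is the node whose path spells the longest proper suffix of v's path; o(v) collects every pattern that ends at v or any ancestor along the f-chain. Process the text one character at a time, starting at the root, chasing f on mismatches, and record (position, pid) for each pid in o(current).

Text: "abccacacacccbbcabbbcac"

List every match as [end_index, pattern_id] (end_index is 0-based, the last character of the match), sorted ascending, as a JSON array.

Construct AC machine:
Trie (insert patterns):
  0='ε' goto a→1 b→6
  1='a' goto c→2
  2='ac' goto c→3
  3='acc' goto c→4
  4='accc' goto b→5
  5='acccb' goto ·  ←P0
  6='b' goto c→7
  7='bc' goto ·  ←P1

BFS fail/out derivation:
  fail(1) 'a': from fail(0)=0 chase 'a': 0 ⇒ 0;  out=∅∪out(0)=∅
  fail(6) 'b': from fail(0)=0 chase 'b': 0 ⇒ 0;  out=∅∪out(0)=∅
  fail(2) 'ac': from fail(1)=0 chase 'c': 0 ⇒ 0;  out=∅∪out(0)=∅
  fail(7) 'bc': from fail(6)=0 chase 'c': 0 ⇒ 0;  out={1}∪out(0)={1}
  fail(3) 'acc': from fail(2)=0 chase 'c': 0 ⇒ 0;  out=∅∪out(0)=∅
  fail(4) 'accc': from fail(3)=0 chase 'c': 0 ⇒ 0;  out=∅∪out(0)=∅
  fail(5) 'acccb': from fail(4)=0 chase 'b': 0 ⇒ 6;  out={0}∪out(6)={0}

Run:
pos 0 'a': at 1
pos 1 'b': at 6 (via fail)
pos 2 'c': at 7  emit P1@[1:2]
pos 3 'c': at 0 (via fail)
pos 4 'a': at 1
pos 5 'c': at 2
pos 6 'a': at 1 (via fail)
pos 7 'c': at 2
pos 8 'a': at 1 (via fail)
pos 9 'c': at 2
pos 10 'c': at 3
pos 11 'c': at 4
pos 12 'b': at 5  emit P0@[8:12]
pos 13 'b': at 6 (via fail)
pos 14 'c': at 7  emit P1@[13:14]
pos 15 'a': at 1 (via fail)
pos 16 'b': at 6 (via fail)
pos 17 'b': at 6 (via fail)
pos 18 'b': at 6 (via fail)
pos 19 'c': at 7  emit P1@[18:19]
pos 20 'a': at 1 (via fail)
pos 21 'c': at 2

All matches (sorted): [[2,1],[12,0],[14,1],[19,1]]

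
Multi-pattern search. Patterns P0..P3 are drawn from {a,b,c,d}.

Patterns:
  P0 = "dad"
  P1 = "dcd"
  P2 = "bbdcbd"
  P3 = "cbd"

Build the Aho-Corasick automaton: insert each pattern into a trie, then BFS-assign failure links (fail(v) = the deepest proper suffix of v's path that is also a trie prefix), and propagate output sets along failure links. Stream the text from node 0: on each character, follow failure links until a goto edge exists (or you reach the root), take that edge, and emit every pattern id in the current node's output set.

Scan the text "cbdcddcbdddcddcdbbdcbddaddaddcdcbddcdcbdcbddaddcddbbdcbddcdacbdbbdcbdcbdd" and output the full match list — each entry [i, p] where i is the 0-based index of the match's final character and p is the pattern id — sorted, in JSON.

Construct AC machine:
Trie (insert patterns):
  n0 'ε': b→6 c→12 d→1
  n1 'd': a→2 c→4
  n2 'da': d→3
  n3 'dad': ·  ←P0
  n4 'dc': d→5
  n5 'dcd': ·  ←P1
  n6 'b': b→7
  n7 'bb': d→8
  n8 'bbd': c→9
  n9 'bbdc': b→10
  n10 'bbdcb': d→11
  n11 'bbdcbd': ·  ←P2
  n12 'c': b→13
  n13 'cb': d→14
  n14 'cbd': ·  ←P3

BFS fail/out derivation:
  n1('d'): parent n0 fail=0; on 'd' 0 → fail=0;  out ∅∪∅=∅
  n6('b'): parent n0 fail=0; on 'b' 0 → fail=0;  out ∅∪∅=∅
  n12('c'): parent n0 fail=0; on 'c' 0 → fail=0;  out ∅∪∅=∅
  n2('da'): parent n1 fail=0; on 'a' 0 → fail=0;  out ∅∪∅=∅
  n4('dc'): parent n1 fail=0; on 'c' 0 → fail=12;  out ∅∪∅=∅
  n7('bb'): parent n6 fail=0; on 'b' 0 → fail=6;  out ∅∪∅=∅
  n13('cb'): parent n12 fail=0; on 'b' 0 → fail=6;  out ∅∪∅=∅
  n3('dad'): parent n2 fail=0; on 'd' 0 → fail=1;  out {0}∪∅={0}
  n5('dcd'): parent n4 fail=12; on 'd' 12→0 → fail=1;  out {1}∪∅={1}
  n8('bbd'): parent n7 fail=6; on 'd' 6→0 → fail=1;  out ∅∪∅=∅
  n14('cbd'): parent n13 fail=6; on 'd' 6→0 → fail=1;  out {3}∪∅={3}
  n9('bbdc'): parent n8 fail=1; on 'c' 1 → fail=4;  out ∅∪∅=∅
  n10('bbdcb'): parent n9 fail=4; on 'b' 4→12 → fail=13;  out ∅∪∅=∅
  n11('bbdcbd'): parent n10 fail=13; on 'd' 13 → fail=14;  out {2}∪{3}={2,3}

Scan:
[0] read 'c'  n0⇒n12
[1] read 'b'  n12⇒n13
[2] read 'd'  n13⇒n14  emit P3@[0:2]
[3] read 'c'  n14⇒n4 (via fail)
[4] read 'd'  n4⇒n5  emit P1@[2:4]
[5] read 'd'  n5⇒n1 (via fail)
[6] read 'c'  n1⇒n4
[7] read 'b'  n4⇒n13 (via fail)
[8] read 'd'  n13⇒n14  emit P3@[6:8]
[9] read 'd'  n14⇒n1 (via fail)
[10] read 'd'  n1⇒n1 (via fail)
[11] read 'c'  n1⇒n4
[12] read 'd'  n4⇒n5  emit P1@[10:12]
[13] read 'd'  n5⇒n1 (via fail)
[14] read 'c'  n1⇒n4
[15] read 'd'  n4⇒n5  emit P1@[13:15]
[16] read 'b'  n5⇒n6 (via fail)
[17] read 'b'  n6⇒n7
[18] read 'd'  n7⇒n8
[19] read 'c'  n8⇒n9
[20] read 'b'  n9⇒n10
[21] read 'd'  n10⇒n11  emit P2@[16:21],P3@[19:21]
[22] read 'd'  n11⇒n1 (via fail)
[23] read 'a'  n1⇒n2
[24] read 'd'  n2⇒n3  emit P0@[22:24]
[25] read 'd'  n3⇒n1 (via fail)
[26] read 'a'  n1⇒n2
[27] read 'd'  n2⇒n3  emit P0@[25:27]
[28] read 'd'  n3⇒n1 (via fail)
[29] read 'c'  n1⇒n4
[30] read 'd'  n4⇒n5  emit P1@[28:30]
[31] read 'c'  n5⇒n4 (via fail)
[32] read 'b'  n4⇒n13 (via fail)
[33] read 'd'  n13⇒n14  emit P3@[31:33]
[34] read 'd'  n14⇒n1 (via fail)
[35] read 'c'  n1⇒n4
[36] read 'd'  n4⇒n5  emit P1@[34:36]
[37] read 'c'  n5⇒n4 (via fail)
[38] read 'b'  n4⇒n13 (via fail)
[39] read 'd'  n13⇒n14  emit P3@[37:39]
[40] read 'c'  n14⇒n4 (via fail)
[41] read 'b'  n4⇒n13 (via fail)
[42] read 'd'  n13⇒n14  emit P3@[40:42]
[43] read 'd'  n14⇒n1 (via fail)
[44] read 'a'  n1⇒n2
[45] read 'd'  n2⇒n3  emit P0@[43:45]
[46] read 'd'  n3⇒n1 (via fail)
[47] read 'c'  n1⇒n4
[48] read 'd'  n4⇒n5  emit P1@[46:48]
[49] read 'd'  n5⇒n1 (via fail)
[50] read 'b'  n1⇒n6 (via fail)
[51] read 'b'  n6⇒n7
[52] read 'd'  n7⇒n8
[53] read 'c'  n8⇒n9
[54] read 'b'  n9⇒n10
[55] read 'd'  n10⇒n11  emit P2@[50:55],P3@[53:55]
[56] read 'd'  n11⇒n1 (via fail)
[57] read 'c'  n1⇒n4
[58] read 'd'  n4⇒n5  emit P1@[56:58]
[59] read 'a'  n5⇒n2 (via fail)
[60] read 'c'  n2⇒n12 (via fail)
[61] read 'b'  n12⇒n13
[62] read 'd'  n13⇒n14  emit P3@[60:62]
[63] read 'b'  n14⇒n6 (via fail)
[64] read 'b'  n6⇒n7
[65] read 'd'  n7⇒n8
[66] read 'c'  n8⇒n9
[67] read 'b'  n9⇒n10
[68] read 'd'  n10⇒n11  emit P2@[63:68],P3@[66:68]
[69] read 'c'  n11⇒n4 (via fail)
[70] read 'b'  n4⇒n13 (via fail)
[71] read 'd'  n13⇒n14  emit P3@[69:71]
[72] read 'd'  n14⇒n1 (via fail)

All matches (sorted): [[2,3],[4,1],[8,3],[12,1],[15,1],[21,2],[21,3],[24,0],[27,0],[30,1],[33,3],[36,1],[39,3],[42,3],[45,0],[48,1],[55,2],[55,3],[58,1],[62,3],[68,2],[68,3],[71,3]]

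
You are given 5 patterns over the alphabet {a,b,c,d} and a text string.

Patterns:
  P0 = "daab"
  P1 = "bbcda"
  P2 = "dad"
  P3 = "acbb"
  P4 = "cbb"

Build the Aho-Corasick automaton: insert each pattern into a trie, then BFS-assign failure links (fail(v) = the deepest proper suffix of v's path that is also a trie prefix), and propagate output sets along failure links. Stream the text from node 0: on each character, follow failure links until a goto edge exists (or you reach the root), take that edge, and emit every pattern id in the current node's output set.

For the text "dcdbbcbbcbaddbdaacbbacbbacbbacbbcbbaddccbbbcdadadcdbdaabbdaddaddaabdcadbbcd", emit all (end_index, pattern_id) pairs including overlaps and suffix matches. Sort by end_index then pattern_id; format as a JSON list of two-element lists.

Build automaton:
Trie (insert patterns):
  0='ε' goto a→11 b→5 c→15 d→1
  1='d' goto a→2
  2='da' goto a→3 d→10
  3='daa' goto b→4
  4='daab' goto ·  ←P0
  5='b' goto b→6
  6='bb' goto c→7
  7='bbc' goto d→8
  8='bbcd' goto a→9
  9='bbcda' goto ·  ←P1
  10='dad' goto ·  ←P2
  11='a' goto c→12
  12='ac' goto b→13
  13='acb' goto b→14
  14='acbb' goto ·  ←P3
  15='c' goto b→16
  16='cb' goto b→17
  17='cbb' goto ·  ←P4

BFS fail/out derivation:
  n1('d'): parent n0 fail=0; on 'd' 0 → fail=0;  out ∅∪∅=∅
  n5('b'): parent n0 fail=0; on 'b' 0 → fail=0;  out ∅∪∅=∅
  n11('a'): parent n0 fail=0; on 'a' 0 → fail=0;  out ∅∪∅=∅
  n15('c'): parent n0 fail=0; on 'c' 0 → fail=0;  out ∅∪∅=∅
  n2('da'): parent n1 fail=0; on 'a' 0 → fail=11;  out ∅∪∅=∅
  n6('bb'): parent n5 fail=0; on 'b' 0 → fail=5;  out ∅∪∅=∅
  n12('ac'): parent n11 fail=0; on 'c' 0 → fail=15;  out ∅∪∅=∅
  n16('cb'): parent n15 fail=0; on 'b' 0 → fail=5;  out ∅∪∅=∅
  n3('daa'): parent n2 fail=11; on 'a' 11→0 → fail=11;  out ∅∪∅=∅
  n7('bbc'): parent n6 fail=5; on 'c' 5→0 → fail=15;  out ∅∪∅=∅
  n10('dad'): parent n2 fail=11; on 'd' 11→0 → fail=1;  out {2}∪∅={2}
  n13('acb'): parent n12 fail=15; on 'b' 15 → fail=16;  out ∅∪∅=∅
  n17('cbb'): parent n16 fail=5; on 'b' 5 → fail=6;  out {4}∪∅={4}
  n4('daab'): parent n3 fail=11; on 'b' 11→0 → fail=5;  out {0}∪∅={0}
  n8('bbcd'): parent n7 fail=15; on 'd' 15→0 → fail=1;  out ∅∪∅=∅
  n14('acbb'): parent n13 fail=16; on 'b' 16 → fail=17;  out {3}∪{4}={3,4}
  n9('bbcda'): parent n8 fail=1; on 'a' 1 → fail=2;  out {1}∪∅={1}

Text stream:
i=0 'd': node 0→1
i=1 'c': node 1→15 (fail-walked)
i=2 'd': node 15→1 (fail-walked)
i=3 'b': node 1→5 (fail-walked)
i=4 'b': node 5→6
i=5 'c': node 6→7
i=6 'b': node 7→16 (fail-walked)
i=7 'b': node 16→17  → match P4@[5:7]
i=8 'c': node 17→7 (fail-walked)
i=9 'b': node 7→16 (fail-walked)
i=10 'a': node 16→11 (fail-walked)
i=11 'd': node 11→1 (fail-walked)
i=12 'd': node 1→1 (fail-walked)
i=13 'b': node 1→5 (fail-walked)
i=14 'd': node 5→1 (fail-walked)
i=15 'a': node 1→2
i=16 'a': node 2→3
i=17 'c': node 3→12 (fail-walked)
i=18 'b': node 12→13
i=19 'b': node 13→14  → match P3@[16:19],P4@[17:19]
i=20 'a': node 14→11 (fail-walked)
i=21 'c': node 11→12
i=22 'b': node 12→13
i=23 'b': node 13→14  → match P3@[20:23],P4@[21:23]
i=24 'a': node 14→11 (fail-walked)
i=25 'c': node 11→12
i=26 'b': node 12→13
i=27 'b': node 13→14  → match P3@[24:27],P4@[25:27]
i=28 'a': node 14→11 (fail-walked)
i=29 'c': node 11→12
i=30 'b': node 12→13
i=31 'b': node 13→14  → match P3@[28:31],P4@[29:31]
i=32 'c': node 14→7 (fail-walked)
i=33 'b': node 7→16 (fail-walked)
i=34 'b': node 16→17  → match P4@[32:34]
i=35 'a': node 17→11 (fail-walked)
i=36 'd': node 11→1 (fail-walked)
i=37 'd': node 1→1 (fail-walked)
i=38 'c': node 1→15 (fail-walked)
i=39 'c': node 15→15 (fail-walked)
i=40 'b': node 15→16
i=41 'b': node 16→17  → match P4@[39:41]
i=42 'b': node 17→6 (fail-walked)
i=43 'c': node 6→7
i=44 'd': node 7→8
i=45 'a': node 8→9  → match P1@[41:45]
i=46 'd': node 9→10 (fail-walked)  → match P2@[44:46]
i=47 'a': node 10→2 (fail-walked)
i=48 'd': node 2→10  → match P2@[46:48]
i=49 'c': node 10→15 (fail-walked)
i=50 'd': node 15→1 (fail-walked)
i=51 'b': node 1→5 (fail-walked)
i=52 'd': node 5→1 (fail-walked)
i=53 'a': node 1→2
i=54 'a': node 2→3
i=55 'b': node 3→4  → match P0@[52:55]
i=56 'b': node 4→6 (fail-walked)
i=57 'd': node 6→1 (fail-walked)
i=58 'a': node 1→2
i=59 'd': node 2→10  → match P2@[57:59]
i=60 'd': node 10→1 (fail-walked)
i=61 'a': node 1→2
i=62 'd': node 2→10  → match P2@[60:62]
i=63 'd': node 10→1 (fail-walked)
i=64 'a': node 1→2
i=65 'a': node 2→3
i=66 'b': node 3→4  → match P0@[63:66]
i=67 'd': node 4→1 (fail-walked)
i=68 'c': node 1→15 (fail-walked)
i=69 'a': node 15→11 (fail-walked)
i=70 'd': node 11→1 (fail-walked)
i=71 'b': node 1→5 (fail-walked)
i=72 'b': node 5→6
i=73 'c': node 6→7
i=74 'd': node 7→8

Matches: [[7,4],[19,3],[19,4],[23,3],[23,4],[27,3],[27,4],[31,3],[31,4],[34,4],[41,4],[45,1],[46,2],[48,2],[55,0],[59,2],[62,2],[66,0]]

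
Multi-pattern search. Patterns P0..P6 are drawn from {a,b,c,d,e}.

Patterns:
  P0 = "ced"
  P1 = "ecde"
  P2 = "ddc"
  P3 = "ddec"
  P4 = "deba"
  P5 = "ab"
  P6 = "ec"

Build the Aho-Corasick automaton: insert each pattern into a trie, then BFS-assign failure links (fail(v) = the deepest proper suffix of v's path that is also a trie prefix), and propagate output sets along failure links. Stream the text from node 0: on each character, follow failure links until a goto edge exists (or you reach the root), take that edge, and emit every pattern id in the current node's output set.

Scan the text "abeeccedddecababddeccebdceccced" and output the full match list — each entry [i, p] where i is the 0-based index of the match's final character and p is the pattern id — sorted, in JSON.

Build:
Trie nodes:
  0='ε' goto a→16 c→1 d→8 e→4
  1='c' goto e→2
  2='ce' goto d→3
  3='ced' goto ·  ←P0
  4='e' goto c→5
  5='ec' goto d→6  ←P6
  6='ecd' goto e→7
  7='ecde' goto ·  ←P1
  8='d' goto d→9 e→13
  9='dd' goto c→10 e→11
  10='ddc' goto ·  ←P2
  11='dde' goto c→12
  12='ddec' goto ·  ←P3
  13='de' goto b→14
  14='deb' goto a→15
  15='deba' goto ·  ←P4
  16='a' goto b→17
  17='ab' goto ·  ←P5

Failure links (BFS by depth):
  fail(1) 'c': from fail(0)=0 chase 'c': 0 ⇒ 0;  out=∅∪out(0)=∅
  fail(4) 'e': from fail(0)=0 chase 'e': 0 ⇒ 0;  out=∅∪out(0)=∅
  fail(8) 'd': from fail(0)=0 chase 'd': 0 ⇒ 0;  out=∅∪out(0)=∅
  fail(16) 'a': from fail(0)=0 chase 'a': 0 ⇒ 0;  out=∅∪out(0)=∅
  fail(2) 'ce': from fail(1)=0 chase 'e': 0 ⇒ 4;  out=∅∪out(4)=∅
  fail(5) 'ec': from fail(4)=0 chase 'c': 0 ⇒ 1;  out={6}∪out(1)={6}
  fail(9) 'dd': from fail(8)=0 chase 'd': 0 ⇒ 8;  out=∅∪out(8)=∅
  fail(13) 'de': from fail(8)=0 chase 'e': 0 ⇒ 4;  out=∅∪out(4)=∅
  fail(17) 'ab': from fail(16)=0 chase 'b': 0 ⇒ 0;  out={5}∪out(0)={5}
  fail(3) 'ced': from fail(2)=4 chase 'd': 4→0 ⇒ 8;  out={0}∪out(8)={0}
  fail(6) 'ecd': from fail(5)=1 chase 'd': 1→0 ⇒ 8;  out=∅∪out(8)=∅
  fail(10) 'ddc': from fail(9)=8 chase 'c': 8→0 ⇒ 1;  out={2}∪out(1)={2}
  fail(11) 'dde': from fail(9)=8 chase 'e': 8 ⇒ 13;  out=∅∪out(13)=∅
  fail(14) 'deb': from fail(13)=4 chase 'b': 4→0 ⇒ 0;  out=∅∪out(0)=∅
  fail(7) 'ecde': from fail(6)=8 chase 'e': 8 ⇒ 13;  out={1}∪out(13)={1}
  fail(12) 'ddec': from fail(11)=13 chase 'c': 13→4 ⇒ 5;  out={3}∪out(5)={3,6}
  fail(15) 'deba': from fail(14)=0 chase 'a': 0 ⇒ 16;  out={4}∪out(16)={4}

Text stream:
i=0 'a': node 0→16
i=1 'b': node 16→17  → match P5@[0:1]
i=2 'e': node 17→4 ·f
i=3 'e': node 4→4 ·f
i=4 'c': node 4→5  → match P6@[3:4]
i=5 'c': node 5→1 ·f
i=6 'e': node 1→2
i=7 'd': node 2→3  → match P0@[5:7]
i=8 'd': node 3→9 ·f
i=9 'd': node 9→9 ·f
i=10 'e': node 9→11
i=11 'c': node 11→12  → match P3@[8:11],P6@[10:11]
i=12 'a': node 12→16 ·f
i=13 'b': node 16→17  → match P5@[12:13]
i=14 'a': node 17→16 ·f
i=15 'b': node 16→17  → match P5@[14:15]
i=16 'd': node 17→8 ·f
i=17 'd': node 8→9
i=18 'e': node 9→11
i=19 'c': node 11→12  → match P3@[16:19],P6@[18:19]
i=20 'c': node 12→1 ·f
i=21 'e': node 1→2
i=22 'b': node 2→0 ·f
i=23 'd': node 0→8
i=24 'c': node 8→1 ·f
i=25 'e': node 1→2
i=26 'c': node 2→5 ·f  → match P6@[25:26]
i=27 'c': node 5→1 ·f
i=28 'c': node 1→1 ·f
i=29 'e': node 1→2
i=30 'd': node 2→3  → match P0@[28:30]

Matches: [[1,5],[4,6],[7,0],[11,3],[11,6],[13,5],[15,5],[19,3],[19,6],[26,6],[30,0]]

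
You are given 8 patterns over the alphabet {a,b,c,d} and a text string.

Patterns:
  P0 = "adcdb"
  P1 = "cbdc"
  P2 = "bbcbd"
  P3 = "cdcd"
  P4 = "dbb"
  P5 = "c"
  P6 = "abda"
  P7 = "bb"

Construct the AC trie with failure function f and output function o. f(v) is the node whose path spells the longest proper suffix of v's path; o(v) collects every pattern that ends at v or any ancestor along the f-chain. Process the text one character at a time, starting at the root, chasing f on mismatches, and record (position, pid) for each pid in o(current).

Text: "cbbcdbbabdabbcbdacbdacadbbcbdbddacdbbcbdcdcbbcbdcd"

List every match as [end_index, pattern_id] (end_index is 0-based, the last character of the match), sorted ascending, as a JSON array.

Construct AC machine:
Trie (insert patterns):
  n0 'ε': a→1 b→10 c→6 d→18
  n1 'a': b→21 d→2
  n2 'ad': c→3
  n3 'adc': d→4
  n4 'adcd': b→5
  n5 'adcdb': ·  [P0 ends]
  n6 'c': b→7 d→15  [P5 ends]
  n7 'cb': d→8
  n8 'cbd': c→9
  n9 'cbdc': ·  [P1 ends]
  n10 'b': b→11
  n11 'bb': c→12  [P7 ends]
  n12 'bbc': b→13
  n13 'bbcb': d→14
  n14 'bbcbd': ·  [P2 ends]
  n15 'cd': c→16
  n16 'cdc': d→17
  n17 'cdcd': ·  [P3 ends]
  n18 'd': b→19
  n19 'db': b→20
  n20 'dbb': ·  [P4 ends]
  n21 'ab': d→22
  n22 'abd': a→23
  n23 'abda': ·  [P6 ends]

Failure links (BFS by depth):
  fail(1) 'a': from fail(0)=0 chase 'a': 0 ⇒ 0;  out=∅∪out(0)=∅
  fail(6) 'c': from fail(0)=0 chase 'c': 0 ⇒ 0;  out={5}∪out(0)={5}
  fail(10) 'b': from fail(0)=0 chase 'b': 0 ⇒ 0;  out=∅∪out(0)=∅
  fail(18) 'd': from fail(0)=0 chase 'd': 0 ⇒ 0;  out=∅∪out(0)=∅
  fail(2) 'ad': from fail(1)=0 chase 'd': 0 ⇒ 18;  out=∅∪out(18)=∅
  fail(7) 'cb': from fail(6)=0 chase 'b': 0 ⇒ 10;  out=∅∪out(10)=∅
  fail(11) 'bb': from fail(10)=0 chase 'b': 0 ⇒ 10;  out={7}∪out(10)={7}
  fail(15) 'cd': from fail(6)=0 chase 'd': 0 ⇒ 18;  out=∅∪out(18)=∅
  fail(19) 'db': from fail(18)=0 chase 'b': 0 ⇒ 10;  out=∅∪out(10)=∅
  fail(21) 'ab': from fail(1)=0 chase 'b': 0 ⇒ 10;  out=∅∪out(10)=∅
  fail(3) 'adc': from fail(2)=18 chase 'c': 18→0 ⇒ 6;  out=∅∪out(6)={5}
  fail(8) 'cbd': from fail(7)=10 chase 'd': 10→0 ⇒ 18;  out=∅∪out(18)=∅
  fail(12) 'bbc': from fail(11)=10 chase 'c': 10→0 ⇒ 6;  out=∅∪out(6)={5}
  fail(16) 'cdc': from fail(15)=18 chase 'c': 18→0 ⇒ 6;  out=∅∪out(6)={5}
  fail(20) 'dbb': from fail(19)=10 chase 'b': 10 ⇒ 11;  out={4}∪out(11)={4,7}
  fail(22) 'abd': from fail(21)=10 chase 'd': 10→0 ⇒ 18;  out=∅∪out(18)=∅
  fail(4) 'adcd': from fail(3)=6 chase 'd': 6 ⇒ 15;  out=∅∪out(15)=∅
  fail(9) 'cbdc': from fail(8)=18 chase 'c': 18→0 ⇒ 6;  out={1}∪out(6)={1,5}
  fail(13) 'bbcb': from fail(12)=6 chase 'b': 6 ⇒ 7;  out=∅∪out(7)=∅
  fail(17) 'cdcd': from fail(16)=6 chase 'd': 6 ⇒ 15;  out={3}∪out(15)={3}
  fail(23) 'abda': from fail(22)=18 chase 'a': 18→0 ⇒ 1;  out={6}∪out(1)={6}
  fail(5) 'adcdb': from fail(4)=15 chase 'b': 15→18 ⇒ 19;  out={0}∪out(19)={0}
  fail(14) 'bbcbd': from fail(13)=7 chase 'd': 7 ⇒ 8;  out={2}∪out(8)={2}

Run:
[0] read 'c'  n0⇒n6  → match P5@[0:0]
[1] read 'b'  n6⇒n7
[2] read 'b'  n7⇒n11 ·f  → match P7@[1:2]
[3] read 'c'  n11⇒n12  → match P5@[3:3]
[4] read 'd'  n12⇒n15 ·f
[5] read 'b'  n15⇒n19 ·f
[6] read 'b'  n19⇒n20  → match P4@[4:6],P7@[5:6]
[7] read 'a'  n20⇒n1 ·f
[8] read 'b'  n1⇒n21
[9] read 'd'  n21⇒n22
[10] read 'a'  n22⇒n23  → match P6@[7:10]
[11] read 'b'  n23⇒n21 ·f
[12] read 'b'  n21⇒n11 ·f  → match P7@[11:12]
[13] read 'c'  n11⇒n12  → match P5@[13:13]
[14] read 'b'  n12⇒n13
[15] read 'd'  n13⇒n14  → match P2@[11:15]
[16] read 'a'  n14⇒n1 ·f
[17] read 'c'  n1⇒n6 ·f  → match P5@[17:17]
[18] read 'b'  n6⇒n7
[19] read 'd'  n7⇒n8
[20] read 'a'  n8⇒n1 ·f
[21] read 'c'  n1⇒n6 ·f  → match P5@[21:21]
[22] read 'a'  n6⇒n1 ·f
[23] read 'd'  n1⇒n2
[24] read 'b'  n2⇒n19 ·f
[25] read 'b'  n19⇒n20  → match P4@[23:25],P7@[24:25]
[26] read 'c'  n20⇒n12 ·f  → match P5@[26:26]
[27] read 'b'  n12⇒n13
[28] read 'd'  n13⇒n14  → match P2@[24:28]
[29] read 'b'  n14⇒n19 ·f
[30] read 'd'  n19⇒n18 ·f
[31] read 'd'  n18⇒n18 ·f
[32] read 'a'  n18⇒n1 ·f
[33] read 'c'  n1⇒n6 ·f  → match P5@[33:33]
[34] read 'd'  n6⇒n15
[35] read 'b'  n15⇒n19 ·f
[36] read 'b'  n19⇒n20  → match P4@[34:36],P7@[35:36]
[37] read 'c'  n20⇒n12 ·f  → match P5@[37:37]
[38] read 'b'  n12⇒n13
[39] read 'd'  n13⇒n14  → match P2@[35:39]
[40] read 'c'  n14⇒n9 ·f  → match P1@[37:40],P5@[40:40]
[41] read 'd'  n9⇒n15 ·f
[42] read 'c'  n15⇒n16  → match P5@[42:42]
[43] read 'b'  n16⇒n7 ·f
[44] read 'b'  n7⇒n11 ·f  → match P7@[43:44]
[45] read 'c'  n11⇒n12  → match P5@[45:45]
[46] read 'b'  n12⇒n13
[47] read 'd'  n13⇒n14  → match P2@[43:47]
[48] read 'c'  n14⇒n9 ·f  → match P1@[45:48],P5@[48:48]
[49] read 'd'  n9⇒n15 ·f

All matches (sorted): [[0,5],[2,7],[3,5],[6,4],[6,7],[10,6],[12,7],[13,5],[15,2],[17,5],[21,5],[25,4],[25,7],[26,5],[28,2],[33,5],[36,4],[36,7],[37,5],[39,2],[40,1],[40,5],[42,5],[44,7],[45,5],[47,2],[48,1],[48,5]]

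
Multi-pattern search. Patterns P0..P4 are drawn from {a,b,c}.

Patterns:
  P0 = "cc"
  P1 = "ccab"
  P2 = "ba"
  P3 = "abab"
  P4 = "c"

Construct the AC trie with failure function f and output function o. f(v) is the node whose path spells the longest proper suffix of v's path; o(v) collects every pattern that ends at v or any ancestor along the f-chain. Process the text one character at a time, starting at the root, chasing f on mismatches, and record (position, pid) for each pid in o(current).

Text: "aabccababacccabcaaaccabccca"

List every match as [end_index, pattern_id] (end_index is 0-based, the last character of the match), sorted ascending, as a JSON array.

Build automaton:
Trie (insert patterns):
  0='ε' goto a→7 b→5 c→1
  1='c' goto c→2  [P4 ends]
  2='cc' goto a→3  [P0 ends]
  3='cca' goto b→4
  4='ccab' goto ·  [P1 ends]
  5='b' goto a→6
  6='ba' goto ·  [P2 ends]
  7='a' goto b→8
  8='ab' goto a→9
  9='aba' goto b→10
  10='abab' goto ·  [P3 ends]

BFS fail/out derivation:
  n1('c'): parent n0 fail=0; on 'c' 0 → fail=0;  out {4}∪∅={4}
  n5('b'): parent n0 fail=0; on 'b' 0 → fail=0;  out ∅∪∅=∅
  n7('a'): parent n0 fail=0; on 'a' 0 → fail=0;  out ∅∪∅=∅
  n2('cc'): parent n1 fail=0; on 'c' 0 → fail=1;  out {0}∪{4}={0,4}
  n6('ba'): parent n5 fail=0; on 'a' 0 → fail=7;  out {2}∪∅={2}
  n8('ab'): parent n7 fail=0; on 'b' 0 → fail=5;  out ∅∪∅=∅
  n3('cca'): parent n2 fail=1; on 'a' 1→0 → fail=7;  out ∅∪∅=∅
  n9('aba'): parent n8 fail=5; on 'a' 5 → fail=6;  out ∅∪{2}={2}
  n4('ccab'): parent n3 fail=7; on 'b' 7 → fail=8;  out {1}∪∅={1}
  n10('abab'): parent n9 fail=6; on 'b' 6→7 → fail=8;  out {3}∪∅={3}

Scan:
i=0 'a': node 0→7
i=1 'a': node 7→7 ·f
i=2 'b': node 7→8
i=3 'c': node 8→1 ·f  → match P4@[3:3]
i=4 'c': node 1→2  → match P0@[3:4],P4@[4:4]
i=5 'a': node 2→3
i=6 'b': node 3→4  → match P1@[3:6]
i=7 'a': node 4→9 ·f  → match P2@[6:7]
i=8 'b': node 9→10  → match P3@[5:8]
i=9 'a': node 10→9 ·f  → match P2@[8:9]
i=10 'c': node 9→1 ·f  → match P4@[10:10]
i=11 'c': node 1→2  → match P0@[10:11],P4@[11:11]
i=12 'c': node 2→2 ·f  → match P0@[11:12],P4@[12:12]
i=13 'a': node 2→3
i=14 'b': node 3→4  → match P1@[11:14]
i=15 'c': node 4→1 ·f  → match P4@[15:15]
i=16 'a': node 1→7 ·f
i=17 'a': node 7→7 ·f
i=18 'a': node 7→7 ·f
i=19 'c': node 7→1 ·f  → match P4@[19:19]
i=20 'c': node 1→2  → match P0@[19:20],P4@[20:20]
i=21 'a': node 2→3
i=22 'b': node 3→4  → match P1@[19:22]
i=23 'c': node 4→1 ·f  → match P4@[23:23]
i=24 'c': node 1→2  → match P0@[23:24],P4@[24:24]
i=25 'c': node 2→2 ·f  → match P0@[24:25],P4@[25:25]
i=26 'a': node 2→3

Result: [[3,4],[4,0],[4,4],[6,1],[7,2],[8,3],[9,2],[10,4],[11,0],[11,4],[12,0],[12,4],[14,1],[15,4],[19,4],[20,0],[20,4],[22,1],[23,4],[24,0],[24,4],[25,0],[25,4]]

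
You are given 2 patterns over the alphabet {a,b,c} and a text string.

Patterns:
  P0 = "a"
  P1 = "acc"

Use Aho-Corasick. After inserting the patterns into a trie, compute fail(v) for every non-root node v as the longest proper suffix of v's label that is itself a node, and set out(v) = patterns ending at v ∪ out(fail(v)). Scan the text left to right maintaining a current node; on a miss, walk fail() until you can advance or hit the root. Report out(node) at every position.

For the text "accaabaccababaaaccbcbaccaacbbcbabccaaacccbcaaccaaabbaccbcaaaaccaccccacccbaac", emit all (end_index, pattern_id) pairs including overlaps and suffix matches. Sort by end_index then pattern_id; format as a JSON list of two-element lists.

Construct AC machine:
Trie (insert patterns):
  n0 'ε': a→1
  n1 'a': c→2  [P0 ends]
  n2 'ac': c→3
  n3 'acc': ·  [P1 ends]

BFS fail/out derivation:
  n1('a'): parent n0 fail=0; on 'a' 0 → fail=0;  out {0}∪∅={0}
  n2('ac'): parent n1 fail=0; on 'c' 0 → fail=0;  out ∅∪∅=∅
  n3('acc'): parent n2 fail=0; on 'c' 0 → fail=0;  out {1}∪∅={1}

Scan:
pos 0 'a': at 1  ** P0@[0:0]
pos 1 'c': at 2
pos 2 'c': at 3  ** P1@[0:2]
pos 3 'a': at 1 ·f  ** P0@[3:3]
pos 4 'a': at 1 ·f  ** P0@[4:4]
pos 5 'b': at 0 ·f
pos 6 'a': at 1  ** P0@[6:6]
pos 7 'c': at 2
pos 8 'c': at 3  ** P1@[6:8]
pos 9 'a': at 1 ·f  ** P0@[9:9]
pos 10 'b': at 0 ·f
pos 11 'a': at 1  ** P0@[11:11]
pos 12 'b': at 0 ·f
pos 13 'a': at 1  ** P0@[13:13]
pos 14 'a': at 1 ·f  ** P0@[14:14]
pos 15 'a': at 1 ·f  ** P0@[15:15]
pos 16 'c': at 2
pos 17 'c': at 3  ** P1@[15:17]
pos 18 'b': at 0 ·f
pos 19 'c': at 0
pos 20 'b': at 0
pos 21 'a': at 1  ** P0@[21:21]
pos 22 'c': at 2
pos 23 'c': at 3  ** P1@[21:23]
pos 24 'a': at 1 ·f  ** P0@[24:24]
pos 25 'a': at 1 ·f  ** P0@[25:25]
pos 26 'c': at 2
pos 27 'b': at 0 ·f
pos 28 'b': at 0
pos 29 'c': at 0
pos 30 'b': at 0
pos 31 'a': at 1  ** P0@[31:31]
pos 32 'b': at 0 ·f
pos 33 'c': at 0
pos 34 'c': at 0
pos 35 'a': at 1  ** P0@[35:35]
pos 36 'a': at 1 ·f  ** P0@[36:36]
pos 37 'a': at 1 ·f  ** P0@[37:37]
pos 38 'c': at 2
pos 39 'c': at 3  ** P1@[37:39]
pos 40 'c': at 0 ·f
pos 41 'b': at 0
pos 42 'c': at 0
pos 43 'a': at 1  ** P0@[43:43]
pos 44 'a': at 1 ·f  ** P0@[44:44]
pos 45 'c': at 2
pos 46 'c': at 3  ** P1@[44:46]
pos 47 'a': at 1 ·f  ** P0@[47:47]
pos 48 'a': at 1 ·f  ** P0@[48:48]
pos 49 'a': at 1 ·f  ** P0@[49:49]
pos 50 'b': at 0 ·f
pos 51 'b': at 0
pos 52 'a': at 1  ** P0@[52:52]
pos 53 'c': at 2
pos 54 'c': at 3  ** P1@[52:54]
pos 55 'b': at 0 ·f
pos 56 'c': at 0
pos 57 'a': at 1  ** P0@[57:57]
pos 58 'a': at 1 ·f  ** P0@[58:58]
pos 59 'a': at 1 ·f  ** P0@[59:59]
pos 60 'a': at 1 ·f  ** P0@[60:60]
pos 61 'c': at 2
pos 62 'c': at 3  ** P1@[60:62]
pos 63 'a': at 1 ·f  ** P0@[63:63]
pos 64 'c': at 2
pos 65 'c': at 3  ** P1@[63:65]
pos 66 'c': at 0 ·f
pos 67 'c': at 0
pos 68 'a': at 1  ** P0@[68:68]
pos 69 'c': at 2
pos 70 'c': at 3  ** P1@[68:70]
pos 71 'c': at 0 ·f
pos 72 'b': at 0
pos 73 'a': at 1  ** P0@[73:73]
pos 74 'a': at 1 ·f  ** P0@[74:74]
pos 75 'c': at 2

Matches: [[0,0],[2,1],[3,0],[4,0],[6,0],[8,1],[9,0],[11,0],[13,0],[14,0],[15,0],[17,1],[21,0],[23,1],[24,0],[25,0],[31,0],[35,0],[36,0],[37,0],[39,1],[43,0],[44,0],[46,1],[47,0],[48,0],[49,0],[52,0],[54,1],[57,0],[58,0],[59,0],[60,0],[62,1],[63,0],[65,1],[68,0],[70,1],[73,0],[74,0]]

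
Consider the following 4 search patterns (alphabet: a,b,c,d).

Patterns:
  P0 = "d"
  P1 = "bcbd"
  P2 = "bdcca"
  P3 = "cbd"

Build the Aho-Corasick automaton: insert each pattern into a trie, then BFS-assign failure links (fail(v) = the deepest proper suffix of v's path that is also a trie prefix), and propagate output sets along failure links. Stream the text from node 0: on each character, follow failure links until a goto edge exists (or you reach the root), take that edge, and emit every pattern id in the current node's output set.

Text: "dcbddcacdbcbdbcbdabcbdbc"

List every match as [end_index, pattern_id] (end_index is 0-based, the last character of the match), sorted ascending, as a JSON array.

Build:
Trie nodes:
  n0 'ε': b→2 c→10 d→1
  n1 'd': ·  ←P0
  n2 'b': c→3 d→6
  n3 'bc': b→4
  n4 'bcb': d→5
  n5 'bcbd': ·  ←P1
  n6 'bd': c→7
  n7 'bdc': c→8
  n8 'bdcc': a→9
  n9 'bdcca': ·  ←P2
  n10 'c': b→11
  n11 'cb': d→12
  n12 'cbd': ·  ←P3

BFS fail/out derivation:
  fail(1) 'd': from fail(0)=0 chase 'd': 0 ⇒ 0;  out={0}∪out(0)={0}
  fail(2) 'b': from fail(0)=0 chase 'b': 0 ⇒ 0;  out=∅∪out(0)=∅
  fail(10) 'c': from fail(0)=0 chase 'c': 0 ⇒ 0;  out=∅∪out(0)=∅
  fail(3) 'bc': from fail(2)=0 chase 'c': 0 ⇒ 10;  out=∅∪out(10)=∅
  fail(6) 'bd': from fail(2)=0 chase 'd': 0 ⇒ 1;  out=∅∪out(1)={0}
  fail(11) 'cb': from fail(10)=0 chase 'b': 0 ⇒ 2;  out=∅∪out(2)=∅
  fail(4) 'bcb': from fail(3)=10 chase 'b': 10 ⇒ 11;  out=∅∪out(11)=∅
  fail(7) 'bdc': from fail(6)=1 chase 'c': 1→0 ⇒ 10;  out=∅∪out(10)=∅
  fail(12) 'cbd': from fail(11)=2 chase 'd': 2 ⇒ 6;  out={3}∪out(6)={0,3}
  fail(5) 'bcbd': from fail(4)=11 chase 'd': 11 ⇒ 12;  out={1}∪out(12)={0,1,3}
  fail(8) 'bdcc': from fail(7)=10 chase 'c': 10→0 ⇒ 10;  out=∅∪out(10)=∅
  fail(9) 'bdcca': from fail(8)=10 chase 'a': 10→0 ⇒ 0;  out={2}∪out(0)={2}

Run:
pos 0 'd': at 1  → match P0@[0:0]
pos 1 'c': at 10 (fail-walked)
pos 2 'b': at 11
pos 3 'd': at 12  → match P0@[3:3],P3@[1:3]
pos 4 'd': at 1 (fail-walked)  → match P0@[4:4]
pos 5 'c': at 10 (fail-walked)
pos 6 'a': at 0 (fail-walked)
pos 7 'c': at 10
pos 8 'd': at 1 (fail-walked)  → match P0@[8:8]
pos 9 'b': at 2 (fail-walked)
pos 10 'c': at 3
pos 11 'b': at 4
pos 12 'd': at 5  → match P0@[12:12],P1@[9:12],P3@[10:12]
pos 13 'b': at 2 (fail-walked)
pos 14 'c': at 3
pos 15 'b': at 4
pos 16 'd': at 5  → match P0@[16:16],P1@[13:16],P3@[14:16]
pos 17 'a': at 0 (fail-walked)
pos 18 'b': at 2
pos 19 'c': at 3
pos 20 'b': at 4
pos 21 'd': at 5  → match P0@[21:21],P1@[18:21],P3@[19:21]
pos 22 'b': at 2 (fail-walked)
pos 23 'c': at 3

All matches (sorted): [[0,0],[3,0],[3,3],[4,0],[8,0],[12,0],[12,1],[12,3],[16,0],[16,1],[16,3],[21,0],[21,1],[21,3]]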